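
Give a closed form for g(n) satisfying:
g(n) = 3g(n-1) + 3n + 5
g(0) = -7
First-order linear with linear forcing.
Homogeneous solution: g_h(n) = A·(3)^n.
Try particular g_p(n) = pn + q. Substituting:
  pn + q = 3(p(n-1) + q) + 3n + 5.
Matching the n-coefficient: p = 3p + 3 ⇒ p = - \frac{3}{2}.
Matching constants: q = -3p + 3q + 5 ⇒ q = - \frac{19}{4}.
General: g(n) = A·(3)^n - \frac{3 n}{2} - \frac{19}{4}.
Apply g(0) = -7: A - \frac{19}{4} = -7 ⇒ A = - \frac{9}{4}.
So g(n) = - \frac{9 \cdot 3^{n}}{4} - \frac{3 n}{2} - \frac{19}{4}.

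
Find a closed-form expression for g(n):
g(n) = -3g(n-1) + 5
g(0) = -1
First-order linear non-homogeneous.
Homogeneous solution: g_h(n) = A·(-3)^n.
Try constant particular solution g_p = K: K = -3K + 5 ⇒ K = \frac{5}{4}.
General: g(n) = A·(-3)^n + \frac{5}{4}.
Apply g(0) = -1: A + \frac{5}{4} = -1 ⇒ A = - \frac{9}{4}.
So g(n) = \frac{5}{4} - \frac{9 \left(-3\right)^{n}}{4}.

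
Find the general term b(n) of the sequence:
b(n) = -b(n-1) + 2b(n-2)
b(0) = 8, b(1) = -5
Characteristic equation: x² + x - 2 = 0, which factors as (x - (1))(x - (-2)) = 0.
Roots r₁ = 1, r₂ = -2 (distinct).
General solution: b(n) = A·(1)^n + B·(-2)^n.
From b(0) = 8: A + B = 8.
From b(1) = -5: A - 2B = -5.
Solving: A = \frac{11}{3}, B = \frac{13}{3}.
So b(n) = \frac{13 \left(-2\right)^{n}}{3} + \frac{11}{3}.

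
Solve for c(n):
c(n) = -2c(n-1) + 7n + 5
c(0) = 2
First-order linear with linear forcing.
Homogeneous solution: c_h(n) = A·(-2)^n.
Try particular c_p(n) = pn + q. Substituting:
  pn + q = -2(p(n-1) + q) + 7n + 5.
Matching the n-coefficient: p = -2p + 7 ⇒ p = \frac{7}{3}.
Matching constants: q = 2p - 2q + 5 ⇒ q = \frac{29}{9}.
General: c(n) = A·(-2)^n + \frac{7 n}{3} + \frac{29}{9}.
Apply c(0) = 2: A + \frac{29}{9} = 2 ⇒ A = - \frac{11}{9}.
So c(n) = - \frac{11 \left(-2\right)^{n}}{9} + \frac{7 n}{3} + \frac{29}{9}.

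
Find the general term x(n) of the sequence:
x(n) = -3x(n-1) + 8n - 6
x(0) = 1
First-order linear with linear forcing.
Homogeneous solution: x_h(n) = A·(-3)^n.
Try particular x_p(n) = pn + q. Substituting:
  pn + q = -3(p(n-1) + q) + 8n - 6.
Matching the n-coefficient: p = -3p + 8 ⇒ p = 2.
Matching constants: q = 3p - 3q - 6 ⇒ q = 0.
General: x(n) = A·(-3)^n + 2 n + 0.
Apply x(0) = 1: A + 0 = 1 ⇒ A = 1.
So x(n) = \left(-3\right)^{n} + 2 n.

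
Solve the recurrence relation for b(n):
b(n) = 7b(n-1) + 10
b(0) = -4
First-order linear non-homogeneous.
Homogeneous solution: b_h(n) = A·(7)^n.
Try constant particular solution b_p = K: K = 7K + 10 ⇒ K = - \frac{5}{3}.
General: b(n) = A·(7)^n - \frac{5}{3}.
Apply b(0) = -4: A - \frac{5}{3} = -4 ⇒ A = - \frac{7}{3}.
So b(n) = - \frac{7 \cdot 7^{n}}{3} - \frac{5}{3}.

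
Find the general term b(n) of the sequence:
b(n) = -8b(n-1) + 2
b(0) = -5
First-order linear non-homogeneous.
Homogeneous solution: b_h(n) = A·(-8)^n.
Try constant particular solution b_p = K: K = -8K + 2 ⇒ K = \frac{2}{9}.
General: b(n) = A·(-8)^n + \frac{2}{9}.
Apply b(0) = -5: A + \frac{2}{9} = -5 ⇒ A = - \frac{47}{9}.
So b(n) = \frac{2}{9} - \frac{47 \left(-8\right)^{n}}{9}.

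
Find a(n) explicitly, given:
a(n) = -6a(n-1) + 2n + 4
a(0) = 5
First-order linear with linear forcing.
Homogeneous solution: a_h(n) = A·(-6)^n.
Try particular a_p(n) = pn + q. Substituting:
  pn + q = -6(p(n-1) + q) + 2n + 4.
Matching the n-coefficient: p = -6p + 2 ⇒ p = \frac{2}{7}.
Matching constants: q = 6p - 6q + 4 ⇒ q = \frac{40}{49}.
General: a(n) = A·(-6)^n + \frac{2 n}{7} + \frac{40}{49}.
Apply a(0) = 5: A + \frac{40}{49} = 5 ⇒ A = \frac{205}{49}.
So a(n) = \frac{205 \left(-6\right)^{n}}{49} + \frac{2 n}{7} + \frac{40}{49}.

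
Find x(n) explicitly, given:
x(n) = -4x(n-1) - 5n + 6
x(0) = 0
First-order linear with linear forcing.
Homogeneous solution: x_h(n) = A·(-4)^n.
Try particular x_p(n) = pn + q. Substituting:
  pn + q = -4(p(n-1) + q) - 5n + 6.
Matching the n-coefficient: p = -4p - 5 ⇒ p = -1.
Matching constants: q = 4p - 4q + 6 ⇒ q = \frac{2}{5}.
General: x(n) = A·(-4)^n - n + \frac{2}{5}.
Apply x(0) = 0: A + \frac{2}{5} = 0 ⇒ A = - \frac{2}{5}.
So x(n) = - \frac{2 \left(-4\right)^{n}}{5} - n + \frac{2}{5}.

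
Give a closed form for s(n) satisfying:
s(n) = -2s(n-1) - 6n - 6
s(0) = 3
First-order linear with linear forcing.
Homogeneous solution: s_h(n) = A·(-2)^n.
Try particular s_p(n) = pn + q. Substituting:
  pn + q = -2(p(n-1) + q) - 6n - 6.
Matching the n-coefficient: p = -2p - 6 ⇒ p = -2.
Matching constants: q = 2p - 2q - 6 ⇒ q = - \frac{10}{3}.
General: s(n) = A·(-2)^n - 2 n - \frac{10}{3}.
Apply s(0) = 3: A - \frac{10}{3} = 3 ⇒ A = \frac{19}{3}.
So s(n) = \frac{19 \left(-2\right)^{n}}{3} - 2 n - \frac{10}{3}.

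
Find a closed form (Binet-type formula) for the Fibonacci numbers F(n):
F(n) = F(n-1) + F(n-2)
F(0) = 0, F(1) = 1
This is the Fibonacci sequence.
Characteristic equation: x² - x - 1 = 0; roots r₁ = \frac{1}{2} + \frac{\sqrt{5}}{2}, r₂ = \frac{1}{2} - \frac{\sqrt{5}}{2}.
General: F(n) = A·r₁^n + B·r₂^n. Solving with F(0)=0, F(1)=1 gives A = \frac{\sqrt{5}}{5}, B = - \frac{\sqrt{5}}{5}.
So F(n) = \frac{2^{- n} \sqrt{5} \left(- \left(1 - \sqrt{5}\right)^{n} + \left(1 + \sqrt{5}\right)^{n}\right)}{5}.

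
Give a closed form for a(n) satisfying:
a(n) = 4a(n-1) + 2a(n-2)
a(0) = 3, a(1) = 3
Characteristic equation: x² - 4x - 2 = 0.
Discriminant Δ = (4)² + 4·(2) = 24.
Roots r₁,₂ = (4 ± √24)/2, so r₁ = 2 + \sqrt{6}, r₂ = 2 - \sqrt{6}.
General solution: a(n) = A·r₁^n + B·r₂^n.
From the initial conditions, A + B = 3 and r₁A + r₂B = 3.
Since r₁ - r₂ = √24: A = (3 - (3)r₂)/√24 = \frac{3}{2} - \frac{\sqrt{6}}{4}, and B = 3 - A = \frac{\sqrt{6}}{4} + \frac{3}{2}.
So a(n) = \left(\frac{3}{2} - \frac{\sqrt{6}}{4}\right)\left(2 + \sqrt{6}\right)^n + \left(\frac{\sqrt{6}}{4} + \frac{3}{2}\right)\left(2 - \sqrt{6}\right)^n.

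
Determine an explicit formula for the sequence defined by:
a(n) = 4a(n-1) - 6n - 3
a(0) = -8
First-order linear with linear forcing.
Homogeneous solution: a_h(n) = A·(4)^n.
Try particular a_p(n) = pn + q. Substituting:
  pn + q = 4(p(n-1) + q) - 6n - 3.
Matching the n-coefficient: p = 4p - 6 ⇒ p = 2.
Matching constants: q = -4p + 4q - 3 ⇒ q = \frac{11}{3}.
General: a(n) = A·(4)^n + 2 n + \frac{11}{3}.
Apply a(0) = -8: A + \frac{11}{3} = -8 ⇒ A = - \frac{35}{3}.
So a(n) = - \frac{35 \cdot 4^{n}}{3} + 2 n + \frac{11}{3}.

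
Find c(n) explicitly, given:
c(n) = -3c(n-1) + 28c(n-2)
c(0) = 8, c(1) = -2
Characteristic equation: x² + 3x - 28 = 0, which factors as (x - (4))(x - (-7)) = 0.
Roots r₁ = 4, r₂ = -7 (distinct).
General solution: c(n) = A·(4)^n + B·(-7)^n.
From c(0) = 8: A + B = 8.
From c(1) = -2: 4A - 7B = -2.
Solving: A = \frac{54}{11}, B = \frac{34}{11}.
So c(n) = \frac{34 \left(-7\right)^{n}}{11} + \frac{54 \cdot 4^{n}}{11}.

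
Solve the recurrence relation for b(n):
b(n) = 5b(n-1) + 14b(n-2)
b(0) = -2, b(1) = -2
Characteristic equation: x² - 5x - 14 = 0, which factors as (x - (7))(x - (-2)) = 0.
Roots r₁ = 7, r₂ = -2 (distinct).
General solution: b(n) = A·(7)^n + B·(-2)^n.
From b(0) = -2: A + B = -2.
From b(1) = -2: 7A - 2B = -2.
Solving: A = - \frac{2}{3}, B = - \frac{4}{3}.
So b(n) = - \frac{4 \left(-2\right)^{n}}{3} - \frac{2 \cdot 7^{n}}{3}.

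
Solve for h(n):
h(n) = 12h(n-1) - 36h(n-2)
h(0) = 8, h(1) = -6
Characteristic equation: x² - 12x + 36 = 0, which is (x - (6))².
Repeated root r = 6.
General solution: h(n) = (A + Bn)·(6)^n.
From h(0) = 8: A = 8.
From h(1) = -6: (A + B)·(6) = -6 ⇒ B = -9.
So h(n) = \left(8 - 9 n\right) \cdot (6)^n.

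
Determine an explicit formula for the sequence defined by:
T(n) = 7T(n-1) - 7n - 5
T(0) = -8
First-order linear with linear forcing.
Homogeneous solution: T_h(n) = A·(7)^n.
Try particular T_p(n) = pn + q. Substituting:
  pn + q = 7(p(n-1) + q) - 7n - 5.
Matching the n-coefficient: p = 7p - 7 ⇒ p = \frac{7}{6}.
Matching constants: q = -7p + 7q - 5 ⇒ q = \frac{79}{36}.
General: T(n) = A·(7)^n + \frac{7 n}{6} + \frac{79}{36}.
Apply T(0) = -8: A + \frac{79}{36} = -8 ⇒ A = - \frac{367}{36}.
So T(n) = - \frac{367 \cdot 7^{n}}{36} + \frac{7 n}{6} + \frac{79}{36}.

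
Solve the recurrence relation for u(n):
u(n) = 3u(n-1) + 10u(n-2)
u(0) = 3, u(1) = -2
Characteristic equation: x² - 3x - 10 = 0, which factors as (x - (5))(x - (-2)) = 0.
Roots r₁ = 5, r₂ = -2 (distinct).
General solution: u(n) = A·(5)^n + B·(-2)^n.
From u(0) = 3: A + B = 3.
From u(1) = -2: 5A - 2B = -2.
Solving: A = \frac{4}{7}, B = \frac{17}{7}.
So u(n) = \frac{17 \left(-2\right)^{n}}{7} + \frac{4 \cdot 5^{n}}{7}.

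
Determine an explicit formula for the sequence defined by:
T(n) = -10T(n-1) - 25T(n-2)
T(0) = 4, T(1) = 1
Characteristic equation: x² + 10x + 25 = 0, which is (x - (-5))².
Repeated root r = -5.
General solution: T(n) = (A + Bn)·(-5)^n.
From T(0) = 4: A = 4.
From T(1) = 1: (A + B)·(-5) = 1 ⇒ B = - \frac{21}{5}.
So T(n) = \left(4 - \frac{21 n}{5}\right) \cdot (-5)^n.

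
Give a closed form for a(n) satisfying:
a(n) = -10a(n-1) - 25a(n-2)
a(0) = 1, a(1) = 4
Characteristic equation: x² + 10x + 25 = 0, which is (x - (-5))².
Repeated root r = -5.
General solution: a(n) = (A + Bn)·(-5)^n.
From a(0) = 1: A = 1.
From a(1) = 4: (A + B)·(-5) = 4 ⇒ B = - \frac{9}{5}.
So a(n) = \left(1 - \frac{9 n}{5}\right) \cdot (-5)^n.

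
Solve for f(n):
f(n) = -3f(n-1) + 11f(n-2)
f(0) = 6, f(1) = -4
Characteristic equation: x² + 3x - 11 = 0.
Discriminant Δ = (-3)² + 4·(11) = 53.
Roots r₁,₂ = (-3 ± √53)/2, so r₁ = - \frac{3}{2} + \frac{\sqrt{53}}{2}, r₂ = - \frac{\sqrt{53}}{2} - \frac{3}{2}.
General solution: f(n) = A·r₁^n + B·r₂^n.
From the initial conditions, A + B = 6 and r₁A + r₂B = -4.
Since r₁ - r₂ = √53: A = (-4 - (6)r₂)/√53 = \frac{5 \sqrt{53}}{53} + 3, and B = 6 - A = 3 - \frac{5 \sqrt{53}}{53}.
So f(n) = \left(\frac{5 \sqrt{53}}{53} + 3\right)\left(- \frac{3}{2} + \frac{\sqrt{53}}{2}\right)^n + \left(3 - \frac{5 \sqrt{53}}{53}\right)\left(- \frac{\sqrt{53}}{2} - \frac{3}{2}\right)^n.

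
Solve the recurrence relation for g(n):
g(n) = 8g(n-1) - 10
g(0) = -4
First-order linear non-homogeneous.
Homogeneous solution: g_h(n) = A·(8)^n.
Try constant particular solution g_p = K: K = 8K - 10 ⇒ K = \frac{10}{7}.
General: g(n) = A·(8)^n + \frac{10}{7}.
Apply g(0) = -4: A + \frac{10}{7} = -4 ⇒ A = - \frac{38}{7}.
So g(n) = \frac{10}{7} - \frac{38 \cdot 8^{n}}{7}.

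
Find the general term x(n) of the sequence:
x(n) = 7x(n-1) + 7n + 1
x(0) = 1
First-order linear with linear forcing.
Homogeneous solution: x_h(n) = A·(7)^n.
Try particular x_p(n) = pn + q. Substituting:
  pn + q = 7(p(n-1) + q) + 7n + 1.
Matching the n-coefficient: p = 7p + 7 ⇒ p = - \frac{7}{6}.
Matching constants: q = -7p + 7q + 1 ⇒ q = - \frac{55}{36}.
General: x(n) = A·(7)^n - \frac{7 n}{6} - \frac{55}{36}.
Apply x(0) = 1: A - \frac{55}{36} = 1 ⇒ A = \frac{91}{36}.
So x(n) = \frac{91 \cdot 7^{n}}{36} - \frac{7 n}{6} - \frac{55}{36}.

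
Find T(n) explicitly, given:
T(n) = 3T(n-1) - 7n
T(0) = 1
First-order linear with linear forcing.
Homogeneous solution: T_h(n) = A·(3)^n.
Try particular T_p(n) = pn + q. Substituting:
  pn + q = 3(p(n-1) + q) - 7n.
Matching the n-coefficient: p = 3p - 7 ⇒ p = \frac{7}{2}.
Matching constants: q = -3p + 3q ⇒ q = \frac{21}{4}.
General: T(n) = A·(3)^n + \frac{7 n}{2} + \frac{21}{4}.
Apply T(0) = 1: A + \frac{21}{4} = 1 ⇒ A = - \frac{17}{4}.
So T(n) = - \frac{17 \cdot 3^{n}}{4} + \frac{7 n}{2} + \frac{21}{4}.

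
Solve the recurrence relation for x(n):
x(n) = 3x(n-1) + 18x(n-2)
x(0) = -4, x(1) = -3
Characteristic equation: x² - 3x - 18 = 0, which factors as (x - (6))(x - (-3)) = 0.
Roots r₁ = 6, r₂ = -3 (distinct).
General solution: x(n) = A·(6)^n + B·(-3)^n.
From x(0) = -4: A + B = -4.
From x(1) = -3: 6A - 3B = -3.
Solving: A = - \frac{5}{3}, B = - \frac{7}{3}.
So x(n) = - \frac{7 \left(-3\right)^{n}}{3} - \frac{5 \cdot 6^{n}}{3}.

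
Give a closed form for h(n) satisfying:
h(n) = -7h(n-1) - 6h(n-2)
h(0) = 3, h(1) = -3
Characteristic equation: x² + 7x + 6 = 0, which factors as (x - (-6))(x - (-1)) = 0.
Roots r₁ = -6, r₂ = -1 (distinct).
General solution: h(n) = A·(-6)^n + B·(-1)^n.
From h(0) = 3: A + B = 3.
From h(1) = -3: -6A - B = -3.
Solving: A = 0, B = 3.
So h(n) = 3 \left(-1\right)^{n}.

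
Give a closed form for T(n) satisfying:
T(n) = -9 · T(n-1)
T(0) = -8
Pure geometric recurrence with ratio -9.
By induction T(n) = T(0) · (-9)^n = - 8 \left(-9\right)^{n}.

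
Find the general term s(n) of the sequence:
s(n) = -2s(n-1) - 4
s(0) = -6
First-order linear non-homogeneous.
Homogeneous solution: s_h(n) = A·(-2)^n.
Try constant particular solution s_p = K: K = -2K - 4 ⇒ K = - \frac{4}{3}.
General: s(n) = A·(-2)^n - \frac{4}{3}.
Apply s(0) = -6: A - \frac{4}{3} = -6 ⇒ A = - \frac{14}{3}.
So s(n) = - \frac{14 \left(-2\right)^{n}}{3} - \frac{4}{3}.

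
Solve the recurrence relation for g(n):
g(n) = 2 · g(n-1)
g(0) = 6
Pure geometric recurrence with ratio 2.
By induction g(n) = g(0) · (2)^n = 6 \cdot 2^{n}.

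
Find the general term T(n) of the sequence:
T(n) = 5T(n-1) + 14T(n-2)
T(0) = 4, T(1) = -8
Characteristic equation: x² - 5x - 14 = 0, which factors as (x - (7))(x - (-2)) = 0.
Roots r₁ = 7, r₂ = -2 (distinct).
General solution: T(n) = A·(7)^n + B·(-2)^n.
From T(0) = 4: A + B = 4.
From T(1) = -8: 7A - 2B = -8.
Solving: A = 0, B = 4.
So T(n) = 4 \left(-2\right)^{n}.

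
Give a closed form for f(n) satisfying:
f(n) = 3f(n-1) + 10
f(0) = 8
First-order linear non-homogeneous.
Homogeneous solution: f_h(n) = A·(3)^n.
Try constant particular solution f_p = K: K = 3K + 10 ⇒ K = -5.
General: f(n) = A·(3)^n - 5.
Apply f(0) = 8: A - 5 = 8 ⇒ A = 13.
So f(n) = 13 \cdot 3^{n} - 5.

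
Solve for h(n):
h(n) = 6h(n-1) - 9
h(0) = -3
First-order linear non-homogeneous.
Homogeneous solution: h_h(n) = A·(6)^n.
Try constant particular solution h_p = K: K = 6K - 9 ⇒ K = \frac{9}{5}.
General: h(n) = A·(6)^n + \frac{9}{5}.
Apply h(0) = -3: A + \frac{9}{5} = -3 ⇒ A = - \frac{24}{5}.
So h(n) = \frac{9}{5} - \frac{24 \cdot 6^{n}}{5}.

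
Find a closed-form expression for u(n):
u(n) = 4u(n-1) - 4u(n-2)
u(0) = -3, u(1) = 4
Characteristic equation: x² - 4x + 4 = 0, which is (x - (2))².
Repeated root r = 2.
General solution: u(n) = (A + Bn)·(2)^n.
From u(0) = -3: A = -3.
From u(1) = 4: (A + B)·(2) = 4 ⇒ B = 5.
So u(n) = \left(5 n - 3\right) \cdot (2)^n.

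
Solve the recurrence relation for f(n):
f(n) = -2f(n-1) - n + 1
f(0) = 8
First-order linear with linear forcing.
Homogeneous solution: f_h(n) = A·(-2)^n.
Try particular f_p(n) = pn + q. Substituting:
  pn + q = -2(p(n-1) + q) - n + 1.
Matching the n-coefficient: p = -2p - 1 ⇒ p = - \frac{1}{3}.
Matching constants: q = 2p - 2q + 1 ⇒ q = \frac{1}{9}.
General: f(n) = A·(-2)^n - \frac{n}{3} + \frac{1}{9}.
Apply f(0) = 8: A + \frac{1}{9} = 8 ⇒ A = \frac{71}{9}.
So f(n) = \frac{71 \left(-2\right)^{n}}{9} - \frac{n}{3} + \frac{1}{9}.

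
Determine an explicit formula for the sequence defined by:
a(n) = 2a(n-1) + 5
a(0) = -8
First-order linear non-homogeneous.
Homogeneous solution: a_h(n) = A·(2)^n.
Try constant particular solution a_p = K: K = 2K + 5 ⇒ K = -5.
General: a(n) = A·(2)^n - 5.
Apply a(0) = -8: A - 5 = -8 ⇒ A = -3.
So a(n) = - 3 \cdot 2^{n} - 5.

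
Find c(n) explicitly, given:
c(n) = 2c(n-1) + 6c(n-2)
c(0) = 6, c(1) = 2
Characteristic equation: x² - 2x - 6 = 0.
Discriminant Δ = (2)² + 4·(6) = 28.
Roots r₁,₂ = (2 ± √28)/2, so r₁ = 1 + \sqrt{7}, r₂ = 1 - \sqrt{7}.
General solution: c(n) = A·r₁^n + B·r₂^n.
From the initial conditions, A + B = 6 and r₁A + r₂B = 2.
Since r₁ - r₂ = √28: A = (2 - (6)r₂)/√28 = 3 - \frac{2 \sqrt{7}}{7}, and B = 6 - A = \frac{2 \sqrt{7}}{7} + 3.
So c(n) = \left(3 - \frac{2 \sqrt{7}}{7}\right)\left(1 + \sqrt{7}\right)^n + \left(\frac{2 \sqrt{7}}{7} + 3\right)\left(1 - \sqrt{7}\right)^n.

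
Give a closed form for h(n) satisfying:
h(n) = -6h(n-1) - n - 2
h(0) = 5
First-order linear with linear forcing.
Homogeneous solution: h_h(n) = A·(-6)^n.
Try particular h_p(n) = pn + q. Substituting:
  pn + q = -6(p(n-1) + q) - n - 2.
Matching the n-coefficient: p = -6p - 1 ⇒ p = - \frac{1}{7}.
Matching constants: q = 6p - 6q - 2 ⇒ q = - \frac{20}{49}.
General: h(n) = A·(-6)^n - \frac{n}{7} - \frac{20}{49}.
Apply h(0) = 5: A - \frac{20}{49} = 5 ⇒ A = \frac{265}{49}.
So h(n) = \frac{265 \left(-6\right)^{n}}{49} - \frac{n}{7} - \frac{20}{49}.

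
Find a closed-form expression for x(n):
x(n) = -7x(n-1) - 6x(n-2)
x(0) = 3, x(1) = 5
Characteristic equation: x² + 7x + 6 = 0, which factors as (x - (-6))(x - (-1)) = 0.
Roots r₁ = -6, r₂ = -1 (distinct).
General solution: x(n) = A·(-6)^n + B·(-1)^n.
From x(0) = 3: A + B = 3.
From x(1) = 5: -6A - B = 5.
Solving: A = - \frac{8}{5}, B = \frac{23}{5}.
So x(n) = \frac{23 \left(-1\right)^{n}}{5} - \frac{8 \left(-6\right)^{n}}{5}.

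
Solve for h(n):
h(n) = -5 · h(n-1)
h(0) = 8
Pure geometric recurrence with ratio -5.
By induction h(n) = h(0) · (-5)^n = 8 \left(-5\right)^{n}.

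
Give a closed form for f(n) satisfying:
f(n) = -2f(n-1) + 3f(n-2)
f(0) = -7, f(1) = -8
Characteristic equation: x² + 2x - 3 = 0, which factors as (x - (-3))(x - (1)) = 0.
Roots r₁ = -3, r₂ = 1 (distinct).
General solution: f(n) = A·(-3)^n + B·(1)^n.
From f(0) = -7: A + B = -7.
From f(1) = -8: -3A + B = -8.
Solving: A = \frac{1}{4}, B = - \frac{29}{4}.
So f(n) = \frac{\left(-3\right)^{n}}{4} - \frac{29}{4}.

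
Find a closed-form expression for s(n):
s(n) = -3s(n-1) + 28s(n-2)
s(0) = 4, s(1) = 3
Characteristic equation: x² + 3x - 28 = 0, which factors as (x - (4))(x - (-7)) = 0.
Roots r₁ = 4, r₂ = -7 (distinct).
General solution: s(n) = A·(4)^n + B·(-7)^n.
From s(0) = 4: A + B = 4.
From s(1) = 3: 4A - 7B = 3.
Solving: A = \frac{31}{11}, B = \frac{13}{11}.
So s(n) = \frac{13 \left(-7\right)^{n}}{11} + \frac{31 \cdot 4^{n}}{11}.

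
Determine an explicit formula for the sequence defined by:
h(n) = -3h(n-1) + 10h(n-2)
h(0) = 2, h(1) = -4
Characteristic equation: x² + 3x - 10 = 0, which factors as (x - (-5))(x - (2)) = 0.
Roots r₁ = -5, r₂ = 2 (distinct).
General solution: h(n) = A·(-5)^n + B·(2)^n.
From h(0) = 2: A + B = 2.
From h(1) = -4: -5A + 2B = -4.
Solving: A = \frac{8}{7}, B = \frac{6}{7}.
So h(n) = \frac{8 \left(-5\right)^{n}}{7} + \frac{6 \cdot 2^{n}}{7}.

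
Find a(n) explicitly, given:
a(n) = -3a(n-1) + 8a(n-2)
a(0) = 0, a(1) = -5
Characteristic equation: x² + 3x - 8 = 0.
Discriminant Δ = (-3)² + 4·(8) = 41.
Roots r₁,₂ = (-3 ± √41)/2, so r₁ = - \frac{3}{2} + \frac{\sqrt{41}}{2}, r₂ = - \frac{\sqrt{41}}{2} - \frac{3}{2}.
General solution: a(n) = A·r₁^n + B·r₂^n.
From the initial conditions, A + B = 0 and r₁A + r₂B = -5.
Since r₁ - r₂ = √41: A = (-5 - (0)r₂)/√41 = - \frac{5 \sqrt{41}}{41}, and B = 0 - A = \frac{5 \sqrt{41}}{41}.
So a(n) = \left(- \frac{5 \sqrt{41}}{41}\right)\left(- \frac{3}{2} + \frac{\sqrt{41}}{2}\right)^n + \left(\frac{5 \sqrt{41}}{41}\right)\left(- \frac{\sqrt{41}}{2} - \frac{3}{2}\right)^n.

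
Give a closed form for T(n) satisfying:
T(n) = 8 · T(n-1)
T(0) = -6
Pure geometric recurrence with ratio 8.
By induction T(n) = T(0) · (8)^n = - 6 \cdot 8^{n}.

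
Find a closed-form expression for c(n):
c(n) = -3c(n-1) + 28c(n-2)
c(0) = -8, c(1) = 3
Characteristic equation: x² + 3x - 28 = 0, which factors as (x - (4))(x - (-7)) = 0.
Roots r₁ = 4, r₂ = -7 (distinct).
General solution: c(n) = A·(4)^n + B·(-7)^n.
From c(0) = -8: A + B = -8.
From c(1) = 3: 4A - 7B = 3.
Solving: A = - \frac{53}{11}, B = - \frac{35}{11}.
So c(n) = - \frac{35 \left(-7\right)^{n}}{11} - \frac{53 \cdot 4^{n}}{11}.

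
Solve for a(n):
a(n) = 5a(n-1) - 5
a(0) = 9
First-order linear non-homogeneous.
Homogeneous solution: a_h(n) = A·(5)^n.
Try constant particular solution a_p = K: K = 5K - 5 ⇒ K = \frac{5}{4}.
General: a(n) = A·(5)^n + \frac{5}{4}.
Apply a(0) = 9: A + \frac{5}{4} = 9 ⇒ A = \frac{31}{4}.
So a(n) = \frac{31 \cdot 5^{n}}{4} + \frac{5}{4}.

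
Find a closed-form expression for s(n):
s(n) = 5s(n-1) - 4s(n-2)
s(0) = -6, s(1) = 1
Characteristic equation: x² - 5x + 4 = 0, which factors as (x - (4))(x - (1)) = 0.
Roots r₁ = 4, r₂ = 1 (distinct).
General solution: s(n) = A·(4)^n + B·(1)^n.
From s(0) = -6: A + B = -6.
From s(1) = 1: 4A + B = 1.
Solving: A = \frac{7}{3}, B = - \frac{25}{3}.
So s(n) = \frac{7 \cdot 4^{n}}{3} - \frac{25}{3}.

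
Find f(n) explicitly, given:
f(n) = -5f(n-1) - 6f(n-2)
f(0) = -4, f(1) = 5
Characteristic equation: x² + 5x + 6 = 0, which factors as (x - (-3))(x - (-2)) = 0.
Roots r₁ = -3, r₂ = -2 (distinct).
General solution: f(n) = A·(-3)^n + B·(-2)^n.
From f(0) = -4: A + B = -4.
From f(1) = 5: -3A - 2B = 5.
Solving: A = 3, B = -7.
So f(n) = - 7 \left(-2\right)^{n} + 3 \left(-3\right)^{n}.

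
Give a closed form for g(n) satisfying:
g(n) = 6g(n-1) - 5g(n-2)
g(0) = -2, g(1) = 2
Characteristic equation: x² - 6x + 5 = 0, which factors as (x - (1))(x - (5)) = 0.
Roots r₁ = 1, r₂ = 5 (distinct).
General solution: g(n) = A·(1)^n + B·(5)^n.
From g(0) = -2: A + B = -2.
From g(1) = 2: A + 5B = 2.
Solving: A = -3, B = 1.
So g(n) = 5^{n} - 3.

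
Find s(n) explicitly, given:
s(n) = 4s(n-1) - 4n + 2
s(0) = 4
First-order linear with linear forcing.
Homogeneous solution: s_h(n) = A·(4)^n.
Try particular s_p(n) = pn + q. Substituting:
  pn + q = 4(p(n-1) + q) - 4n + 2.
Matching the n-coefficient: p = 4p - 4 ⇒ p = \frac{4}{3}.
Matching constants: q = -4p + 4q + 2 ⇒ q = \frac{10}{9}.
General: s(n) = A·(4)^n + \frac{4 n}{3} + \frac{10}{9}.
Apply s(0) = 4: A + \frac{10}{9} = 4 ⇒ A = \frac{26}{9}.
So s(n) = \frac{26 \cdot 4^{n}}{9} + \frac{4 n}{3} + \frac{10}{9}.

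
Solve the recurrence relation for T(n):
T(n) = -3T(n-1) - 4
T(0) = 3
First-order linear non-homogeneous.
Homogeneous solution: T_h(n) = A·(-3)^n.
Try constant particular solution T_p = K: K = -3K - 4 ⇒ K = -1.
General: T(n) = A·(-3)^n - 1.
Apply T(0) = 3: A - 1 = 3 ⇒ A = 4.
So T(n) = 4 \left(-3\right)^{n} - 1.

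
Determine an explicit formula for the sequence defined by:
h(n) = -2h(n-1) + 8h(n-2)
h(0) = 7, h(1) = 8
Characteristic equation: x² + 2x - 8 = 0, which factors as (x - (-4))(x - (2)) = 0.
Roots r₁ = -4, r₂ = 2 (distinct).
General solution: h(n) = A·(-4)^n + B·(2)^n.
From h(0) = 7: A + B = 7.
From h(1) = 8: -4A + 2B = 8.
Solving: A = 1, B = 6.
So h(n) = \left(-4\right)^{n} + 6 \cdot 2^{n}.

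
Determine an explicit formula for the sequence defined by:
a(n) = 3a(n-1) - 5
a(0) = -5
First-order linear non-homogeneous.
Homogeneous solution: a_h(n) = A·(3)^n.
Try constant particular solution a_p = K: K = 3K - 5 ⇒ K = \frac{5}{2}.
General: a(n) = A·(3)^n + \frac{5}{2}.
Apply a(0) = -5: A + \frac{5}{2} = -5 ⇒ A = - \frac{15}{2}.
So a(n) = \frac{5}{2} - \frac{15 \cdot 3^{n}}{2}.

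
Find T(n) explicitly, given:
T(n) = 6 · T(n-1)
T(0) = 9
Pure geometric recurrence with ratio 6.
By induction T(n) = T(0) · (6)^n = 9 \cdot 6^{n}.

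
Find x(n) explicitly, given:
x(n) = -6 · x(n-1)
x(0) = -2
Pure geometric recurrence with ratio -6.
By induction x(n) = x(0) · (-6)^n = - 2 \left(-6\right)^{n}.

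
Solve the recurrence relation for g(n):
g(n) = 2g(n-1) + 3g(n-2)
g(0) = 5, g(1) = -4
Characteristic equation: x² - 2x - 3 = 0, which factors as (x - (-1))(x - (3)) = 0.
Roots r₁ = -1, r₂ = 3 (distinct).
General solution: g(n) = A·(-1)^n + B·(3)^n.
From g(0) = 5: A + B = 5.
From g(1) = -4: -A + 3B = -4.
Solving: A = \frac{19}{4}, B = \frac{1}{4}.
So g(n) = \frac{19 \left(-1\right)^{n}}{4} + \frac{3^{n}}{4}.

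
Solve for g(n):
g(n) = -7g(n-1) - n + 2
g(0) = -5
First-order linear with linear forcing.
Homogeneous solution: g_h(n) = A·(-7)^n.
Try particular g_p(n) = pn + q. Substituting:
  pn + q = -7(p(n-1) + q) - n + 2.
Matching the n-coefficient: p = -7p - 1 ⇒ p = - \frac{1}{8}.
Matching constants: q = 7p - 7q + 2 ⇒ q = \frac{9}{64}.
General: g(n) = A·(-7)^n - \frac{n}{8} + \frac{9}{64}.
Apply g(0) = -5: A + \frac{9}{64} = -5 ⇒ A = - \frac{329}{64}.
So g(n) = - \frac{329 \left(-7\right)^{n}}{64} - \frac{n}{8} + \frac{9}{64}.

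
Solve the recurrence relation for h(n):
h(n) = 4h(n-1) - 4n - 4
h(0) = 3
First-order linear with linear forcing.
Homogeneous solution: h_h(n) = A·(4)^n.
Try particular h_p(n) = pn + q. Substituting:
  pn + q = 4(p(n-1) + q) - 4n - 4.
Matching the n-coefficient: p = 4p - 4 ⇒ p = \frac{4}{3}.
Matching constants: q = -4p + 4q - 4 ⇒ q = \frac{28}{9}.
General: h(n) = A·(4)^n + \frac{4 n}{3} + \frac{28}{9}.
Apply h(0) = 3: A + \frac{28}{9} = 3 ⇒ A = - \frac{1}{9}.
So h(n) = - \frac{4^{n}}{9} + \frac{4 n}{3} + \frac{28}{9}.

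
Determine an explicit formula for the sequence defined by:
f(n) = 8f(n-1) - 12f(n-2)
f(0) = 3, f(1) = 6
Characteristic equation: x² - 8x + 12 = 0, which factors as (x - (2))(x - (6)) = 0.
Roots r₁ = 2, r₂ = 6 (distinct).
General solution: f(n) = A·(2)^n + B·(6)^n.
From f(0) = 3: A + B = 3.
From f(1) = 6: 2A + 6B = 6.
Solving: A = 3, B = 0.
So f(n) = 3 \cdot 2^{n}.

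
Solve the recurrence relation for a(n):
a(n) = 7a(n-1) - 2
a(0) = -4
First-order linear non-homogeneous.
Homogeneous solution: a_h(n) = A·(7)^n.
Try constant particular solution a_p = K: K = 7K - 2 ⇒ K = \frac{1}{3}.
General: a(n) = A·(7)^n + \frac{1}{3}.
Apply a(0) = -4: A + \frac{1}{3} = -4 ⇒ A = - \frac{13}{3}.
So a(n) = \frac{1}{3} - \frac{13 \cdot 7^{n}}{3}.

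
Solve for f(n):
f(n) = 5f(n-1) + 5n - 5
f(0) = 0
First-order linear with linear forcing.
Homogeneous solution: f_h(n) = A·(5)^n.
Try particular f_p(n) = pn + q. Substituting:
  pn + q = 5(p(n-1) + q) + 5n - 5.
Matching the n-coefficient: p = 5p + 5 ⇒ p = - \frac{5}{4}.
Matching constants: q = -5p + 5q - 5 ⇒ q = - \frac{5}{16}.
General: f(n) = A·(5)^n - \frac{5 n}{4} - \frac{5}{16}.
Apply f(0) = 0: A - \frac{5}{16} = 0 ⇒ A = \frac{5}{16}.
So f(n) = \frac{5 \cdot 5^{n}}{16} - \frac{5 n}{4} - \frac{5}{16}.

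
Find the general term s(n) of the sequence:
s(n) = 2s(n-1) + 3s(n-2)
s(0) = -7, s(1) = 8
Characteristic equation: x² - 2x - 3 = 0, which factors as (x - (3))(x - (-1)) = 0.
Roots r₁ = 3, r₂ = -1 (distinct).
General solution: s(n) = A·(3)^n + B·(-1)^n.
From s(0) = -7: A + B = -7.
From s(1) = 8: 3A - B = 8.
Solving: A = \frac{1}{4}, B = - \frac{29}{4}.
So s(n) = - \frac{29 \left(-1\right)^{n}}{4} + \frac{3^{n}}{4}.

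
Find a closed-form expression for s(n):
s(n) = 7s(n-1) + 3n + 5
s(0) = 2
First-order linear with linear forcing.
Homogeneous solution: s_h(n) = A·(7)^n.
Try particular s_p(n) = pn + q. Substituting:
  pn + q = 7(p(n-1) + q) + 3n + 5.
Matching the n-coefficient: p = 7p + 3 ⇒ p = - \frac{1}{2}.
Matching constants: q = -7p + 7q + 5 ⇒ q = - \frac{17}{12}.
General: s(n) = A·(7)^n - \frac{n}{2} - \frac{17}{12}.
Apply s(0) = 2: A - \frac{17}{12} = 2 ⇒ A = \frac{41}{12}.
So s(n) = \frac{41 \cdot 7^{n}}{12} - \frac{n}{2} - \frac{17}{12}.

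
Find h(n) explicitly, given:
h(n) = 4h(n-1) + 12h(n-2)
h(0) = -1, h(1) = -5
Characteristic equation: x² - 4x - 12 = 0, which factors as (x - (6))(x - (-2)) = 0.
Roots r₁ = 6, r₂ = -2 (distinct).
General solution: h(n) = A·(6)^n + B·(-2)^n.
From h(0) = -1: A + B = -1.
From h(1) = -5: 6A - 2B = -5.
Solving: A = - \frac{7}{8}, B = - \frac{1}{8}.
So h(n) = - \frac{\left(-2\right)^{n}}{8} - \frac{7 \cdot 6^{n}}{8}.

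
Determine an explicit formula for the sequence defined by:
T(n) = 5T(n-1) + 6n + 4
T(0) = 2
First-order linear with linear forcing.
Homogeneous solution: T_h(n) = A·(5)^n.
Try particular T_p(n) = pn + q. Substituting:
  pn + q = 5(p(n-1) + q) + 6n + 4.
Matching the n-coefficient: p = 5p + 6 ⇒ p = - \frac{3}{2}.
Matching constants: q = -5p + 5q + 4 ⇒ q = - \frac{23}{8}.
General: T(n) = A·(5)^n - \frac{3 n}{2} - \frac{23}{8}.
Apply T(0) = 2: A - \frac{23}{8} = 2 ⇒ A = \frac{39}{8}.
So T(n) = \frac{39 \cdot 5^{n}}{8} - \frac{3 n}{2} - \frac{23}{8}.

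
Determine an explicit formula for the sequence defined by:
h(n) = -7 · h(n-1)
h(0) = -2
Pure geometric recurrence with ratio -7.
By induction h(n) = h(0) · (-7)^n = - 2 \left(-7\right)^{n}.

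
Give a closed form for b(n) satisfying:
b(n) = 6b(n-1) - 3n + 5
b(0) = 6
First-order linear with linear forcing.
Homogeneous solution: b_h(n) = A·(6)^n.
Try particular b_p(n) = pn + q. Substituting:
  pn + q = 6(p(n-1) + q) - 3n + 5.
Matching the n-coefficient: p = 6p - 3 ⇒ p = \frac{3}{5}.
Matching constants: q = -6p + 6q + 5 ⇒ q = - \frac{7}{25}.
General: b(n) = A·(6)^n + \frac{3 n}{5} - \frac{7}{25}.
Apply b(0) = 6: A - \frac{7}{25} = 6 ⇒ A = \frac{157}{25}.
So b(n) = \frac{157 \cdot 6^{n}}{25} + \frac{3 n}{5} - \frac{7}{25}.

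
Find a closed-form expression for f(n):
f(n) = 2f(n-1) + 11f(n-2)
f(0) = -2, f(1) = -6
Characteristic equation: x² - 2x - 11 = 0.
Discriminant Δ = (2)² + 4·(11) = 48.
Roots r₁,₂ = (2 ± √48)/2, so r₁ = 1 + 2 \sqrt{3}, r₂ = 1 - 2 \sqrt{3}.
General solution: f(n) = A·r₁^n + B·r₂^n.
From the initial conditions, A + B = -2 and r₁A + r₂B = -6.
Since r₁ - r₂ = √48: A = (-6 - (-2)r₂)/√48 = -1 - \frac{\sqrt{3}}{3}, and B = -2 - A = -1 + \frac{\sqrt{3}}{3}.
So f(n) = \left(-1 - \frac{\sqrt{3}}{3}\right)\left(1 + 2 \sqrt{3}\right)^n + \left(-1 + \frac{\sqrt{3}}{3}\right)\left(1 - 2 \sqrt{3}\right)^n.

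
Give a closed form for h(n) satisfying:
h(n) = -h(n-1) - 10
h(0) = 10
First-order linear non-homogeneous.
Homogeneous solution: h_h(n) = A·(-1)^n.
Try constant particular solution h_p = K: K = -K - 10 ⇒ K = -5.
General: h(n) = A·(-1)^n - 5.
Apply h(0) = 10: A - 5 = 10 ⇒ A = 15.
So h(n) = 15 \left(-1\right)^{n} - 5.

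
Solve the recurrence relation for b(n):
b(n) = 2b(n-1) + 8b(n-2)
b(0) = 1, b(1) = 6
Characteristic equation: x² - 2x - 8 = 0, which factors as (x - (4))(x - (-2)) = 0.
Roots r₁ = 4, r₂ = -2 (distinct).
General solution: b(n) = A·(4)^n + B·(-2)^n.
From b(0) = 1: A + B = 1.
From b(1) = 6: 4A - 2B = 6.
Solving: A = \frac{4}{3}, B = - \frac{1}{3}.
So b(n) = - \frac{\left(-2\right)^{n}}{3} + \frac{4 \cdot 4^{n}}{3}.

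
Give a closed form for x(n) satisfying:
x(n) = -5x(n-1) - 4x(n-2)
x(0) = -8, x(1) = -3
Characteristic equation: x² + 5x + 4 = 0, which factors as (x - (-1))(x - (-4)) = 0.
Roots r₁ = -1, r₂ = -4 (distinct).
General solution: x(n) = A·(-1)^n + B·(-4)^n.
From x(0) = -8: A + B = -8.
From x(1) = -3: -A - 4B = -3.
Solving: A = - \frac{35}{3}, B = \frac{11}{3}.
So x(n) = - \frac{35 \left(-1\right)^{n}}{3} + \frac{11 \left(-4\right)^{n}}{3}.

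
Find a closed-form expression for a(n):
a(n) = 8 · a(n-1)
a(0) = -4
Pure geometric recurrence with ratio 8.
By induction a(n) = a(0) · (8)^n = - 4 \cdot 8^{n}.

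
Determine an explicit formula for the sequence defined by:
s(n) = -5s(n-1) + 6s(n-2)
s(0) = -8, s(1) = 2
Characteristic equation: x² + 5x - 6 = 0, which factors as (x - (1))(x - (-6)) = 0.
Roots r₁ = 1, r₂ = -6 (distinct).
General solution: s(n) = A·(1)^n + B·(-6)^n.
From s(0) = -8: A + B = -8.
From s(1) = 2: A - 6B = 2.
Solving: A = - \frac{46}{7}, B = - \frac{10}{7}.
So s(n) = - \frac{10 \left(-6\right)^{n}}{7} - \frac{46}{7}.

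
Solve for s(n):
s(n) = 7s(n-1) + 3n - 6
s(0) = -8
First-order linear with linear forcing.
Homogeneous solution: s_h(n) = A·(7)^n.
Try particular s_p(n) = pn + q. Substituting:
  pn + q = 7(p(n-1) + q) + 3n - 6.
Matching the n-coefficient: p = 7p + 3 ⇒ p = - \frac{1}{2}.
Matching constants: q = -7p + 7q - 6 ⇒ q = \frac{5}{12}.
General: s(n) = A·(7)^n - \frac{n}{2} + \frac{5}{12}.
Apply s(0) = -8: A + \frac{5}{12} = -8 ⇒ A = - \frac{101}{12}.
So s(n) = - \frac{101 \cdot 7^{n}}{12} - \frac{n}{2} + \frac{5}{12}.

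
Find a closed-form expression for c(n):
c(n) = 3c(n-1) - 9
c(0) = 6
First-order linear non-homogeneous.
Homogeneous solution: c_h(n) = A·(3)^n.
Try constant particular solution c_p = K: K = 3K - 9 ⇒ K = \frac{9}{2}.
General: c(n) = A·(3)^n + \frac{9}{2}.
Apply c(0) = 6: A + \frac{9}{2} = 6 ⇒ A = \frac{3}{2}.
So c(n) = \frac{3 \cdot 3^{n}}{2} + \frac{9}{2}.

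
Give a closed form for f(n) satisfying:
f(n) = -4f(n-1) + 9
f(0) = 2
First-order linear non-homogeneous.
Homogeneous solution: f_h(n) = A·(-4)^n.
Try constant particular solution f_p = K: K = -4K + 9 ⇒ K = \frac{9}{5}.
General: f(n) = A·(-4)^n + \frac{9}{5}.
Apply f(0) = 2: A + \frac{9}{5} = 2 ⇒ A = \frac{1}{5}.
So f(n) = \frac{\left(-4\right)^{n}}{5} + \frac{9}{5}.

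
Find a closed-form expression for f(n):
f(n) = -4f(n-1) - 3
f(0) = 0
First-order linear non-homogeneous.
Homogeneous solution: f_h(n) = A·(-4)^n.
Try constant particular solution f_p = K: K = -4K - 3 ⇒ K = - \frac{3}{5}.
General: f(n) = A·(-4)^n - \frac{3}{5}.
Apply f(0) = 0: A - \frac{3}{5} = 0 ⇒ A = \frac{3}{5}.
So f(n) = \frac{3 \left(-4\right)^{n}}{5} - \frac{3}{5}.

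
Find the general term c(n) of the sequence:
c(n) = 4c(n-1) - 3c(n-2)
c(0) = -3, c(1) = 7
Characteristic equation: x² - 4x + 3 = 0, which factors as (x - (1))(x - (3)) = 0.
Roots r₁ = 1, r₂ = 3 (distinct).
General solution: c(n) = A·(1)^n + B·(3)^n.
From c(0) = -3: A + B = -3.
From c(1) = 7: A + 3B = 7.
Solving: A = -8, B = 5.
So c(n) = 5 \cdot 3^{n} - 8.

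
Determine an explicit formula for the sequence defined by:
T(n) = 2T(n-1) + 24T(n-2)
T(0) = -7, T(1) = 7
Characteristic equation: x² - 2x - 24 = 0, which factors as (x - (6))(x - (-4)) = 0.
Roots r₁ = 6, r₂ = -4 (distinct).
General solution: T(n) = A·(6)^n + B·(-4)^n.
From T(0) = -7: A + B = -7.
From T(1) = 7: 6A - 4B = 7.
Solving: A = - \frac{21}{10}, B = - \frac{49}{10}.
So T(n) = - \frac{49 \left(-4\right)^{n}}{10} - \frac{21 \cdot 6^{n}}{10}.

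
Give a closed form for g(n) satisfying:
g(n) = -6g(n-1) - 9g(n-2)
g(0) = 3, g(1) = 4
Characteristic equation: x² + 6x + 9 = 0, which is (x - (-3))².
Repeated root r = -3.
General solution: g(n) = (A + Bn)·(-3)^n.
From g(0) = 3: A = 3.
From g(1) = 4: (A + B)·(-3) = 4 ⇒ B = - \frac{13}{3}.
So g(n) = \left(3 - \frac{13 n}{3}\right) \cdot (-3)^n.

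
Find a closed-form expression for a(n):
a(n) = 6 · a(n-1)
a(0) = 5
Pure geometric recurrence with ratio 6.
By induction a(n) = a(0) · (6)^n = 5 \cdot 6^{n}.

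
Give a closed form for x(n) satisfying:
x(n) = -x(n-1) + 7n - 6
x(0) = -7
First-order linear with linear forcing.
Homogeneous solution: x_h(n) = A·(-1)^n.
Try particular x_p(n) = pn + q. Substituting:
  pn + q = -(p(n-1) + q) + 7n - 6.
Matching the n-coefficient: p = -p + 7 ⇒ p = \frac{7}{2}.
Matching constants: q = p - q - 6 ⇒ q = - \frac{5}{4}.
General: x(n) = A·(-1)^n + \frac{7 n}{2} - \frac{5}{4}.
Apply x(0) = -7: A - \frac{5}{4} = -7 ⇒ A = - \frac{23}{4}.
So x(n) = - \frac{23 \left(-1\right)^{n}}{4} + \frac{7 n}{2} - \frac{5}{4}.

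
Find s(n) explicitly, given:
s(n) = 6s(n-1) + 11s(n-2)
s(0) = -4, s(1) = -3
Characteristic equation: x² - 6x - 11 = 0.
Discriminant Δ = (6)² + 4·(11) = 80.
Roots r₁,₂ = (6 ± √80)/2, so r₁ = 3 + 2 \sqrt{5}, r₂ = 3 - 2 \sqrt{5}.
General solution: s(n) = A·r₁^n + B·r₂^n.
From the initial conditions, A + B = -4 and r₁A + r₂B = -3.
Since r₁ - r₂ = √80: A = (-3 - (-4)r₂)/√80 = -2 + \frac{9 \sqrt{5}}{20}, and B = -4 - A = -2 - \frac{9 \sqrt{5}}{20}.
So s(n) = \left(-2 + \frac{9 \sqrt{5}}{20}\right)\left(3 + 2 \sqrt{5}\right)^n + \left(-2 - \frac{9 \sqrt{5}}{20}\right)\left(3 - 2 \sqrt{5}\right)^n.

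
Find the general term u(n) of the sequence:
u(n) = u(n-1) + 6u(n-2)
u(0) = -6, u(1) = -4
Characteristic equation: x² - x - 6 = 0, which factors as (x - (-2))(x - (3)) = 0.
Roots r₁ = -2, r₂ = 3 (distinct).
General solution: u(n) = A·(-2)^n + B·(3)^n.
From u(0) = -6: A + B = -6.
From u(1) = -4: -2A + 3B = -4.
Solving: A = - \frac{14}{5}, B = - \frac{16}{5}.
So u(n) = - \frac{14 \left(-2\right)^{n}}{5} - \frac{16 \cdot 3^{n}}{5}.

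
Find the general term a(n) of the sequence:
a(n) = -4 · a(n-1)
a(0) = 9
Pure geometric recurrence with ratio -4.
By induction a(n) = a(0) · (-4)^n = 9 \left(-4\right)^{n}.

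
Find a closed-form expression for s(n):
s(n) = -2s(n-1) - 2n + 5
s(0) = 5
First-order linear with linear forcing.
Homogeneous solution: s_h(n) = A·(-2)^n.
Try particular s_p(n) = pn + q. Substituting:
  pn + q = -2(p(n-1) + q) - 2n + 5.
Matching the n-coefficient: p = -2p - 2 ⇒ p = - \frac{2}{3}.
Matching constants: q = 2p - 2q + 5 ⇒ q = \frac{11}{9}.
General: s(n) = A·(-2)^n - \frac{2 n}{3} + \frac{11}{9}.
Apply s(0) = 5: A + \frac{11}{9} = 5 ⇒ A = \frac{34}{9}.
So s(n) = \frac{34 \left(-2\right)^{n}}{9} - \frac{2 n}{3} + \frac{11}{9}.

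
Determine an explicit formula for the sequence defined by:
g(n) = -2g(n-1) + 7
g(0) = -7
First-order linear non-homogeneous.
Homogeneous solution: g_h(n) = A·(-2)^n.
Try constant particular solution g_p = K: K = -2K + 7 ⇒ K = \frac{7}{3}.
General: g(n) = A·(-2)^n + \frac{7}{3}.
Apply g(0) = -7: A + \frac{7}{3} = -7 ⇒ A = - \frac{28}{3}.
So g(n) = \frac{7}{3} - \frac{28 \left(-2\right)^{n}}{3}.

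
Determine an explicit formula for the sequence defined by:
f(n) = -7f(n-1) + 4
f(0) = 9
First-order linear non-homogeneous.
Homogeneous solution: f_h(n) = A·(-7)^n.
Try constant particular solution f_p = K: K = -7K + 4 ⇒ K = \frac{1}{2}.
General: f(n) = A·(-7)^n + \frac{1}{2}.
Apply f(0) = 9: A + \frac{1}{2} = 9 ⇒ A = \frac{17}{2}.
So f(n) = \frac{17 \left(-7\right)^{n}}{2} + \frac{1}{2}.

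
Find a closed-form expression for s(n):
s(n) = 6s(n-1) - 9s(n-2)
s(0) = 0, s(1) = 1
Characteristic equation: x² - 6x + 9 = 0, which is (x - (3))².
Repeated root r = 3.
General solution: s(n) = (A + Bn)·(3)^n.
From s(0) = 0: A = 0.
From s(1) = 1: (A + B)·(3) = 1 ⇒ B = \frac{1}{3}.
So s(n) = \left(\frac{n}{3}\right) \cdot (3)^n.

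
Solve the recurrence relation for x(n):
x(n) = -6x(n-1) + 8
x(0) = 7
First-order linear non-homogeneous.
Homogeneous solution: x_h(n) = A·(-6)^n.
Try constant particular solution x_p = K: K = -6K + 8 ⇒ K = \frac{8}{7}.
General: x(n) = A·(-6)^n + \frac{8}{7}.
Apply x(0) = 7: A + \frac{8}{7} = 7 ⇒ A = \frac{41}{7}.
So x(n) = \frac{41 \left(-6\right)^{n}}{7} + \frac{8}{7}.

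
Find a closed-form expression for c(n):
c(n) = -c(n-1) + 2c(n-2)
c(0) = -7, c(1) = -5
Characteristic equation: x² + x - 2 = 0, which factors as (x - (-2))(x - (1)) = 0.
Roots r₁ = -2, r₂ = 1 (distinct).
General solution: c(n) = A·(-2)^n + B·(1)^n.
From c(0) = -7: A + B = -7.
From c(1) = -5: -2A + B = -5.
Solving: A = - \frac{2}{3}, B = - \frac{19}{3}.
So c(n) = - \frac{2 \left(-2\right)^{n}}{3} - \frac{19}{3}.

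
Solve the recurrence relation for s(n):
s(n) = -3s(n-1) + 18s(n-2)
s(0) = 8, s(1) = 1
Characteristic equation: x² + 3x - 18 = 0, which factors as (x - (3))(x - (-6)) = 0.
Roots r₁ = 3, r₂ = -6 (distinct).
General solution: s(n) = A·(3)^n + B·(-6)^n.
From s(0) = 8: A + B = 8.
From s(1) = 1: 3A - 6B = 1.
Solving: A = \frac{49}{9}, B = \frac{23}{9}.
So s(n) = \frac{23 \left(-6\right)^{n}}{9} + \frac{49 \cdot 3^{n}}{9}.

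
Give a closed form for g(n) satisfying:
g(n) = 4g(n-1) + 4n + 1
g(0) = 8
First-order linear with linear forcing.
Homogeneous solution: g_h(n) = A·(4)^n.
Try particular g_p(n) = pn + q. Substituting:
  pn + q = 4(p(n-1) + q) + 4n + 1.
Matching the n-coefficient: p = 4p + 4 ⇒ p = - \frac{4}{3}.
Matching constants: q = -4p + 4q + 1 ⇒ q = - \frac{19}{9}.
General: g(n) = A·(4)^n - \frac{4 n}{3} - \frac{19}{9}.
Apply g(0) = 8: A - \frac{19}{9} = 8 ⇒ A = \frac{91}{9}.
So g(n) = \frac{91 \cdot 4^{n}}{9} - \frac{4 n}{3} - \frac{19}{9}.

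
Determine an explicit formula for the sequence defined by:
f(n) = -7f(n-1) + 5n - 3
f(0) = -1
First-order linear with linear forcing.
Homogeneous solution: f_h(n) = A·(-7)^n.
Try particular f_p(n) = pn + q. Substituting:
  pn + q = -7(p(n-1) + q) + 5n - 3.
Matching the n-coefficient: p = -7p + 5 ⇒ p = \frac{5}{8}.
Matching constants: q = 7p - 7q - 3 ⇒ q = \frac{11}{64}.
General: f(n) = A·(-7)^n + \frac{5 n}{8} + \frac{11}{64}.
Apply f(0) = -1: A + \frac{11}{64} = -1 ⇒ A = - \frac{75}{64}.
So f(n) = - \frac{75 \left(-7\right)^{n}}{64} + \frac{5 n}{8} + \frac{11}{64}.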